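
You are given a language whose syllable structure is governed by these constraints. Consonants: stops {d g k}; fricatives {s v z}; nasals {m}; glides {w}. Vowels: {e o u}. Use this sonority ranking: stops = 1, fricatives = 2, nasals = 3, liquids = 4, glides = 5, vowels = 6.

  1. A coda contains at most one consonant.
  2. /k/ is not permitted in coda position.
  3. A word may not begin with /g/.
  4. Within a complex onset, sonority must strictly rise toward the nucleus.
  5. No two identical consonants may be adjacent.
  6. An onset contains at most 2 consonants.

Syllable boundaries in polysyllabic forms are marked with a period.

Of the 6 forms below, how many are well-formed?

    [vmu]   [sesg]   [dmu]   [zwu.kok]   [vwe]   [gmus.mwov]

3

[vmu] — σ1 onset /vm/ (2→3 rises), coda /∅/ ok → well-formed
[sesg] — violates constraint 1: syllable 1 coda /sg/ has 2 consonants (> 1) → ill-formed
[dmu] — σ1 onset /dm/ (1→3 rises), coda /∅/ ok → well-formed
[zwu.kok] — violates constraint 2: syllable 2 coda contains /k/ → ill-formed
[vwe] — σ1 onset /vw/ (2→5 rises), coda /∅/ ok → well-formed
[gmus.mwov] — violates constraint 3: word begins with /g/ → ill-formed
Well-formed: [vmu], [dmu], [vwe] → 3.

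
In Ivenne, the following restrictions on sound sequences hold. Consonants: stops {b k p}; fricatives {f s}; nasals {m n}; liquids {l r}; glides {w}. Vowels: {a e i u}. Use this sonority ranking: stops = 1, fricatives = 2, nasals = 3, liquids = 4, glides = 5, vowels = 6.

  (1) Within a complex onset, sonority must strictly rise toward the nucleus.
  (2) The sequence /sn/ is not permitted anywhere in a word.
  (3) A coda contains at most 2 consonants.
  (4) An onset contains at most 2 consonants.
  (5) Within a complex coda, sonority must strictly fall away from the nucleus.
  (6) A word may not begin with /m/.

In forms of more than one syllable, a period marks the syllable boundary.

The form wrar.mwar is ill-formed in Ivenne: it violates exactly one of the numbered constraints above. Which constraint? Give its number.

1

wrar.mwar: syllable 1 onset /wr/: /w/ (glide, 5) → /r/ (liquid, 4) does not rise.
This is a violation of constraint 1: "Within a complex onset, sonority must strictly rise toward the nucleus."
The remaining constraints (2, 3, 4, 5, 6) are satisfied.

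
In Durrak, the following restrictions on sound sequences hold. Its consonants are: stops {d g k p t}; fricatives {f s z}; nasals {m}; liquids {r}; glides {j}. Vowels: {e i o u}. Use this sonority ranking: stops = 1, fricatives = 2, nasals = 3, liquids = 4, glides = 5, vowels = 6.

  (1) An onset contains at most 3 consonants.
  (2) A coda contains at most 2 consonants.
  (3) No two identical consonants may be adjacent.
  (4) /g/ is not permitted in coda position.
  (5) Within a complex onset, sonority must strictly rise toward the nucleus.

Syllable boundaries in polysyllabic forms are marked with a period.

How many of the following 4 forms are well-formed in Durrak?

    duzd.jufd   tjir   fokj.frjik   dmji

duzd.jufd — σ1 onset /d/, coda /zd/ (2C) ok; σ2 onset /j/, coda /fd/ (2C) ok → well-formed
tjir — σ1 onset /tj/ (1→5 rises), coda /r/ ok → well-formed
fokj.frjik — σ1 onset /f/, coda /kj/ (2C) ok; σ2 onset /frj/ (2→4→5 rises), coda /k/ ok → well-formed
dmji — σ1 onset /dmj/ (1→3→5 rises), coda /∅/ ok → well-formed
Well-formed: duzd.jufd, tjir, fokj.frjik, dmji → 4.

4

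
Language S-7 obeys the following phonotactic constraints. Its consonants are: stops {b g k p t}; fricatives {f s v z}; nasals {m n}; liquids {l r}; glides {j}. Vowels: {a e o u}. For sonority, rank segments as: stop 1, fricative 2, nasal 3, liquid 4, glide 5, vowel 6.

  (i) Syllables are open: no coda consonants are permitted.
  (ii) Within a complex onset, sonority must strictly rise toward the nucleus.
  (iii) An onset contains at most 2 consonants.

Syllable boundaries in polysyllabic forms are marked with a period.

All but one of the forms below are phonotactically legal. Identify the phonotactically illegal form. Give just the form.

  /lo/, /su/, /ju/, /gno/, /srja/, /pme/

/srja/

/lo/ — σ1 onset /l/, coda /∅/ ok → phonotactically legal
/su/ — σ1 onset /s/, coda /∅/ ok → phonotactically legal
/ju/ — σ1 onset /j/, coda /∅/ ok → phonotactically legal
/gno/ — σ1 onset /gn/ (1→3 rises), coda /∅/ ok → phonotactically legal
/srja/ — violates constraint (iii): syllable 1 onset /srj/ has 3 consonants (> 2) → phonotactically illegal
/pme/ — σ1 onset /pm/ (1→3 rises), coda /∅/ ok → phonotactically legal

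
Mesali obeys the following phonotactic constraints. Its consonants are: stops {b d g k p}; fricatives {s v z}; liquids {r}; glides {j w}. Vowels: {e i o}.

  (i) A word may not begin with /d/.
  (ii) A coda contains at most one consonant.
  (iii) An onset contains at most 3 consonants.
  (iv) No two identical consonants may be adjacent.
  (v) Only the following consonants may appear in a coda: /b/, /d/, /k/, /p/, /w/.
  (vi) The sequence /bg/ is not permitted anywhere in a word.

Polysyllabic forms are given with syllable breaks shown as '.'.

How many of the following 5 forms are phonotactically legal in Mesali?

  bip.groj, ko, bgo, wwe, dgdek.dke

1

bip.groj — violates constraint (v): syllable 2 coda contains /j/, which is not a licensed coda consonant → phonotactically illegal
ko — σ1 onset /k/, coda /∅/ ok → phonotactically legal
bgo — violates constraint (vi): contains banned sequence /bg/ → phonotactically illegal
wwe — violates constraint (iv): adjacent identical consonants /ww/ → phonotactically illegal
dgdek.dke — violates constraint (i): word begins with /d/ → phonotactically illegal
Phonotactically legal: ko → 1.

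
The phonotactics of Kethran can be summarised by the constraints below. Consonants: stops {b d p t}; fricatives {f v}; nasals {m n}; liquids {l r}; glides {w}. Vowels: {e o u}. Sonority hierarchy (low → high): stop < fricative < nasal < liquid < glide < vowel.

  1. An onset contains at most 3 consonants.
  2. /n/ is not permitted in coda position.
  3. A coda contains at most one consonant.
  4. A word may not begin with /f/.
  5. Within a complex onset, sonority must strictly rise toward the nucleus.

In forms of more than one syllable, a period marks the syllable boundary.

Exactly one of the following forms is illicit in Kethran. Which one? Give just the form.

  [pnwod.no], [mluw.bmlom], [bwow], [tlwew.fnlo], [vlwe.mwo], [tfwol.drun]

[tfwol.drun]

[pnwod.no] — σ1 onset /pnw/ (1→3→5 rises), coda /d/ ok; σ2 onset /n/, coda /∅/ ok → licit
[mluw.bmlom] — σ1 onset /ml/ (3→4 rises), coda /w/ ok; σ2 onset /bml/ (1→3→4 rises), coda /m/ ok → licit
[bwow] — σ1 onset /bw/ (1→5 rises), coda /w/ ok → licit
[tlwew.fnlo] — σ1 onset /tlw/ (1→4→5 rises), coda /w/ ok; σ2 onset /fnl/ (2→3→4 rises), coda /∅/ ok → licit
[vlwe.mwo] — σ1 onset /vlw/ (2→4→5 rises), coda /∅/ ok; σ2 onset /mw/ (3→5 rises), coda /∅/ ok → licit
[tfwol.drun] — violates constraint 2: syllable 2 coda contains /n/ → illicit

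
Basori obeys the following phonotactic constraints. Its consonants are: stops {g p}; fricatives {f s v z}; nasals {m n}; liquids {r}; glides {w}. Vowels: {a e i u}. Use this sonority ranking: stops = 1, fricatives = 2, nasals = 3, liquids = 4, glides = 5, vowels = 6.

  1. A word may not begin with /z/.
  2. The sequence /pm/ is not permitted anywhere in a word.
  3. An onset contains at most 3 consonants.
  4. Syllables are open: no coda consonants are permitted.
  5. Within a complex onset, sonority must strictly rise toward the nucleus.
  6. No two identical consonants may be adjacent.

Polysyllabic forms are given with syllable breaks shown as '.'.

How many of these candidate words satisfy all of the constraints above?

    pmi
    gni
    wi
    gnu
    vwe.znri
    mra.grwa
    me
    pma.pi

6

pmi — violates constraint 2: contains banned sequence /pm/ → not permitted
gni — σ1 onset /gn/ (1→3 rises), coda /∅/ ok → permitted
wi — σ1 onset /w/, coda /∅/ ok → permitted
gnu — σ1 onset /gn/ (1→3 rises), coda /∅/ ok → permitted
vwe.znri — σ1 onset /vw/ (2→5 rises), coda /∅/ ok; σ2 onset /znr/ (2→3→4 rises), coda /∅/ ok → permitted
mra.grwa — σ1 onset /mr/ (3→4 rises), coda /∅/ ok; σ2 onset /grw/ (1→4→5 rises), coda /∅/ ok → permitted
me — σ1 onset /m/, coda /∅/ ok → permitted
pma.pi — violates constraint 2: contains banned sequence /pm/ → not permitted
Permitted: gni, wi, gnu, vwe.znri, mra.grwa, me → 6.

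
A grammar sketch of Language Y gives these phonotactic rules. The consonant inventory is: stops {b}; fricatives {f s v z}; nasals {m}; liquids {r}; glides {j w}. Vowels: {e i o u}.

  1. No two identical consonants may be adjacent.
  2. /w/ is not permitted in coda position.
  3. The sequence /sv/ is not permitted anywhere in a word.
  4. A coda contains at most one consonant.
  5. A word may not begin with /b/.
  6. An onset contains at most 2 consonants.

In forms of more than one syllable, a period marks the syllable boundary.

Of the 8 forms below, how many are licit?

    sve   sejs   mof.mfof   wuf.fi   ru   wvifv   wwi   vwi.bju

3

sve — violates constraint 3: contains banned sequence /sv/ → illicit
sejs — violates constraint 4: syllable 1 coda /js/ has 2 consonants (> 1) → illicit
mof.mfof — σ1 onset /m/, coda /f/ ok; σ2 onset /mf/ (2C), coda /f/ ok → licit
wuf.fi — violates constraint 1: adjacent identical consonants /ff/ → illicit
ru — σ1 onset /r/, coda /∅/ ok → licit
wvifv — violates constraint 4: syllable 1 coda /fv/ has 2 consonants (> 1) → illicit
wwi — violates constraint 1: adjacent identical consonants /ww/ → illicit
vwi.bju — σ1 onset /vw/ (2C), coda /∅/ ok; σ2 onset /bj/ (2C), coda /∅/ ok → licit
Licit: mof.mfof, ru, vwi.bju → 3.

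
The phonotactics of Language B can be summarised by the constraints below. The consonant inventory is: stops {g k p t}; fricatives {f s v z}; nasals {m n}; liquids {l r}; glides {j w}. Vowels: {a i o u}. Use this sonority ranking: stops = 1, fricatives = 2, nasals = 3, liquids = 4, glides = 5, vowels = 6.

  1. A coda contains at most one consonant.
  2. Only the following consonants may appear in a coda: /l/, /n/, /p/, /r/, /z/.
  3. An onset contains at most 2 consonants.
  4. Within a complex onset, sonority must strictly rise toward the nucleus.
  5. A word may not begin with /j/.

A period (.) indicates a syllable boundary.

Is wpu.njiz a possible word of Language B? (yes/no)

no

wpu.njiz — violates constraint 4: syllable 1 onset /wp/: /w/ (glide, 5) → /p/ (stop, 1) does not rise → not permitted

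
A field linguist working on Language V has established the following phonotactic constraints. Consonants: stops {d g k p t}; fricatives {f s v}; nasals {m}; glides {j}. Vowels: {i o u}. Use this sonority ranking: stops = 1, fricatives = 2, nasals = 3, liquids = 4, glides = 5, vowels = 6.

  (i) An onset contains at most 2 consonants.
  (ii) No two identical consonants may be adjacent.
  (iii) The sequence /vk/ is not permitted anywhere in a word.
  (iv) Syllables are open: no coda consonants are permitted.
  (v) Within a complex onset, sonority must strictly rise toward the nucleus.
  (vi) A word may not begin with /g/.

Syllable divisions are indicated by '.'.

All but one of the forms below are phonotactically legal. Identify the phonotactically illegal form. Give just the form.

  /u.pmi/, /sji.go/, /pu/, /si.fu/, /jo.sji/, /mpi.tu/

/mpi.tu/

/u.pmi/ — σ1 onset /∅/, coda /∅/ ok; σ2 onset /pm/ (1→3 rises), coda /∅/ ok → phonotactically legal
/sji.go/ — σ1 onset /sj/ (2→5 rises), coda /∅/ ok; σ2 onset /g/, coda /∅/ ok → phonotactically legal
/pu/ — σ1 onset /p/, coda /∅/ ok → phonotactically legal
/si.fu/ — σ1 onset /s/, coda /∅/ ok; σ2 onset /f/, coda /∅/ ok → phonotactically legal
/jo.sji/ — σ1 onset /j/, coda /∅/ ok; σ2 onset /sj/ (2→5 rises), coda /∅/ ok → phonotactically legal
/mpi.tu/ — violates constraint (v): syllable 1 onset /mp/: /m/ (nasal, 3) → /p/ (stop, 1) does not rise → phonotactically illegal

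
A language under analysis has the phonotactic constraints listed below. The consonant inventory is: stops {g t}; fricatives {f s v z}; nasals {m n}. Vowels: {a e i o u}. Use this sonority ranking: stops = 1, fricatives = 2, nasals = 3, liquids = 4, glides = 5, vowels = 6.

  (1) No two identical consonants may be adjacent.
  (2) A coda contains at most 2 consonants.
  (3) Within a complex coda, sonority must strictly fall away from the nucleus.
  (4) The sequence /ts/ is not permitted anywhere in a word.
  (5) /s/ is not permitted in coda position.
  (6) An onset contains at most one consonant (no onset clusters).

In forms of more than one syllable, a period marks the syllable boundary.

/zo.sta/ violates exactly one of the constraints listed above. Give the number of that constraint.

/zo.sta/: syllable 2 onset /st/ has 2 consonants (> 1).
This is a violation of constraint 6: "An onset contains at most one consonant (no onset clusters)."
The remaining constraints (1, 2, 3, 4, 5) are satisfied.

6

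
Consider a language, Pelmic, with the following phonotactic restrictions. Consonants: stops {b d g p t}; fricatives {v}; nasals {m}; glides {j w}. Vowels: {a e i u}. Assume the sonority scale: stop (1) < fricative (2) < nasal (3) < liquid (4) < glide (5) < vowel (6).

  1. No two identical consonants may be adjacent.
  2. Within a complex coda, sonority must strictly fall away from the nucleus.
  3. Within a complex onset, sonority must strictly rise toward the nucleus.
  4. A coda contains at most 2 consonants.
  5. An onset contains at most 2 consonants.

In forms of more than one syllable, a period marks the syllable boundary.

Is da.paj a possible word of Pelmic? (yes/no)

da.paj — σ1 onset /d/, coda /∅/ ok; σ2 onset /p/, coda /j/ ok → permitted

yes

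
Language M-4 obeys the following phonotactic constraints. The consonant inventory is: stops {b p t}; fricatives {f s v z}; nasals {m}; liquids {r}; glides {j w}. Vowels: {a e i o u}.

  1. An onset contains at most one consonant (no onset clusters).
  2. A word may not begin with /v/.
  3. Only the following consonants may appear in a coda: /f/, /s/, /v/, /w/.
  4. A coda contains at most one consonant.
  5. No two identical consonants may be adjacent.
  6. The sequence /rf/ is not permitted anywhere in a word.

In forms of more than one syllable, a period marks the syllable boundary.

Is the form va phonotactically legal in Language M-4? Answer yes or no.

va — violates constraint 2: word begins with /v/ → phonotactically illegal

no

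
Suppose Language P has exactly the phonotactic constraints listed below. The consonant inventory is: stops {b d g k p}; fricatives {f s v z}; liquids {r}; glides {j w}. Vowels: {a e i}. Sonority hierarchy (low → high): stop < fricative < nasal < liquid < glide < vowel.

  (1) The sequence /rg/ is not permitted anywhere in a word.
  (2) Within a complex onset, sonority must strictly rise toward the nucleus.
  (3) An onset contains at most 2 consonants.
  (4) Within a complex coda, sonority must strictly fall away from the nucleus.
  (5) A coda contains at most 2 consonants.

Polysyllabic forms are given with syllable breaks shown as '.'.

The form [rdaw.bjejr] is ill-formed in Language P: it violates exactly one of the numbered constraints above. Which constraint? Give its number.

2

[rdaw.bjejr]: syllable 1 onset /rd/: /r/ (liquid, 4) → /d/ (stop, 1) does not rise.
This is a violation of constraint 2: "Within a complex onset, sonority must strictly rise toward the nucleus."
The remaining constraints (1, 3, 4, 5) are satisfied.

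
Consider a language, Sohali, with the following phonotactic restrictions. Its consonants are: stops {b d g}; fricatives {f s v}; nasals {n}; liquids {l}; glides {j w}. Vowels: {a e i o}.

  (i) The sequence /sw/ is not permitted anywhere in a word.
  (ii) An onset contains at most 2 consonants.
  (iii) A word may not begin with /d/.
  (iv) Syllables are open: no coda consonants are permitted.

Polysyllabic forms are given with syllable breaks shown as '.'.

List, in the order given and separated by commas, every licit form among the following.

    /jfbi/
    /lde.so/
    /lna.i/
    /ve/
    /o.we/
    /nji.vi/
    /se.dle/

/jfbi/ — violates constraint (ii): syllable 1 onset /jfb/ has 3 consonants (> 2) → illicit
/lde.so/ — σ1 onset /ld/ (2C), coda /∅/ ok; σ2 onset /s/, coda /∅/ ok → licit
/lna.i/ — σ1 onset /ln/ (2C), coda /∅/ ok; σ2 onset /∅/, coda /∅/ ok → licit
/ve/ — σ1 onset /v/, coda /∅/ ok → licit
/o.we/ — σ1 onset /∅/, coda /∅/ ok; σ2 onset /w/, coda /∅/ ok → licit
/nji.vi/ — σ1 onset /nj/ (2C), coda /∅/ ok; σ2 onset /v/, coda /∅/ ok → licit
/se.dle/ — σ1 onset /s/, coda /∅/ ok; σ2 onset /dl/ (2C), coda /∅/ ok → licit

/lde.so/, /lna.i/, /ve/, /o.we/, /nji.vi/, /se.dle/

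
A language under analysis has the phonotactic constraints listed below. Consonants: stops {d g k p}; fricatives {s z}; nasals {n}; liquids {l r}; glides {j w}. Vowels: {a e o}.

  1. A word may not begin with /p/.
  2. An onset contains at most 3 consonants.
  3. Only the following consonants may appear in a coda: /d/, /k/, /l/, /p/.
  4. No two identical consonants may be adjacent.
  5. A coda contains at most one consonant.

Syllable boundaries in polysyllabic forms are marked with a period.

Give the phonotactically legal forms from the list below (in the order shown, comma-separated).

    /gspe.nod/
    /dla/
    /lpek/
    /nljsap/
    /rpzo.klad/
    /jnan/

/gspe.nod/ — σ1 onset /gsp/ (3C), coda /∅/ ok; σ2 onset /n/, coda /d/ ok → phonotactically legal
/dla/ — σ1 onset /dl/ (2C), coda /∅/ ok → phonotactically legal
/lpek/ — σ1 onset /lp/ (2C), coda /k/ ok → phonotactically legal
/nljsap/ — violates constraint 2: syllable 1 onset /nljs/ has 4 consonants (> 3) → phonotactically illegal
/rpzo.klad/ — σ1 onset /rpz/ (3C), coda /∅/ ok; σ2 onset /kl/ (2C), coda /d/ ok → phonotactically legal
/jnan/ — violates constraint 3: syllable 1 coda contains /n/, which is not a licensed coda consonant → phonotactically illegal

/gspe.nod/, /dla/, /lpek/, /rpzo.klad/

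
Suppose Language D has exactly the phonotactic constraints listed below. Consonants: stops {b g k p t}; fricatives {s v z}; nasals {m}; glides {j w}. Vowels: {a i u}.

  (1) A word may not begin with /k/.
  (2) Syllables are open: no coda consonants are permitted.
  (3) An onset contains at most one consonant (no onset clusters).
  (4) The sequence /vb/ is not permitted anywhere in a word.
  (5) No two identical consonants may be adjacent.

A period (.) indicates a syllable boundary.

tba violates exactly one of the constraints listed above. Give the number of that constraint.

3

tba: syllable 1 onset /tb/ has 2 consonants (> 1).
This is a violation of constraint 3: "An onset contains at most one consonant (no onset clusters)."
The remaining constraints (1, 2, 4, 5) are satisfied.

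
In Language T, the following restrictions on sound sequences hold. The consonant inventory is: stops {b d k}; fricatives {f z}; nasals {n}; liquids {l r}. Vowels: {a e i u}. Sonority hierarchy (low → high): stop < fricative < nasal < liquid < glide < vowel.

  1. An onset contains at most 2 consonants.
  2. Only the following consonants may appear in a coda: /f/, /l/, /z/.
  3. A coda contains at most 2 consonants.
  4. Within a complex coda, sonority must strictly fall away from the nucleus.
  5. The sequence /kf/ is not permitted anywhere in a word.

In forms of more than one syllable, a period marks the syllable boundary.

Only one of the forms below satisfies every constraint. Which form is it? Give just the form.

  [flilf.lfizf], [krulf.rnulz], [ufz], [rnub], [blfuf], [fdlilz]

[flilf.lfizf] — violates constraint 4: syllable 2 coda /zf/: /z/ (fricative, 2) → /f/ (fricative, 2) does not fall → phonotactically illegal
[krulf.rnulz] — σ1 onset /kr/ (2C), coda /lf/ (4→2 falls) ok; σ2 onset /rn/ (2C), coda /lz/ (4→2 falls) ok → phonotactically legal
[ufz] — violates constraint 4: syllable 1 coda /fz/: /f/ (fricative, 2) → /z/ (fricative, 2) does not fall → phonotactically illegal
[rnub] — violates constraint 2: syllable 1 coda contains /b/, which is not a licensed coda consonant → phonotactically illegal
[blfuf] — violates constraint 1: syllable 1 onset /blf/ has 3 consonants (> 2) → phonotactically illegal
[fdlilz] — violates constraint 1: syllable 1 onset /fdl/ has 3 consonants (> 2) → phonotactically illegal

[krulf.rnulz]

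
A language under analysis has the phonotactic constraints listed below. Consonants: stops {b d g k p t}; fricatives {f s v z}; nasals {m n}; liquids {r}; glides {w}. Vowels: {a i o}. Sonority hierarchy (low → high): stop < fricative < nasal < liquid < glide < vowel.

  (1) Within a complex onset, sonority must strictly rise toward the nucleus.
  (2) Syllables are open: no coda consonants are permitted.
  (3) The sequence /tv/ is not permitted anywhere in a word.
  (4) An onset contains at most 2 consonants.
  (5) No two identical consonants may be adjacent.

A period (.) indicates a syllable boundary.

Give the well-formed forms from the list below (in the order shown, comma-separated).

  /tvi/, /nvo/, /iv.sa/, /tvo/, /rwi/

/rwi/

/tvi/ — violates constraint 3: contains banned sequence /tv/ → ill-formed
/nvo/ — violates constraint 1: syllable 1 onset /nv/: /n/ (nasal, 3) → /v/ (fricative, 2) does not rise → ill-formed
/iv.sa/ — violates constraint 2: syllable 1 coda /v/ has 1 consonant (> 0) → ill-formed
/tvo/ — violates constraint 3: contains banned sequence /tv/ → ill-formed
/rwi/ — σ1 onset /rw/ (4→5 rises), coda /∅/ ok → well-formed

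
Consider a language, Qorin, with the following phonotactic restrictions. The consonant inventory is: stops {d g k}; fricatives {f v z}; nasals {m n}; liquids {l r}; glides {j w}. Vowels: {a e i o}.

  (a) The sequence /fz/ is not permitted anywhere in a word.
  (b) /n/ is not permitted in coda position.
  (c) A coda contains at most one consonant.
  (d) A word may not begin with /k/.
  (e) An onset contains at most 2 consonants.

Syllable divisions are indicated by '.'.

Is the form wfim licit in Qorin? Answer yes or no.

wfim — σ1 onset /wf/ (2C), coda /m/ ok → licit

yes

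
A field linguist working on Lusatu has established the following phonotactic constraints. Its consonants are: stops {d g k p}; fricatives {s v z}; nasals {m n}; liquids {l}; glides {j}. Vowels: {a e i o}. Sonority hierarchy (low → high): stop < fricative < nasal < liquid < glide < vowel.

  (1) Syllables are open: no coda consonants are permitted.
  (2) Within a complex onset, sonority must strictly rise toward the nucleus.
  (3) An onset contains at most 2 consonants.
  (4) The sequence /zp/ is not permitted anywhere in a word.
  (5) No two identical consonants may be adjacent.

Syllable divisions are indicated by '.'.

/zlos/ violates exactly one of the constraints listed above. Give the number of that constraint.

1

/zlos/: syllable 1 coda /s/ has 1 consonant (> 0).
This is a violation of constraint 1: "Syllables are open: no coda consonants are permitted."
The remaining constraints (2, 3, 4, 5) are satisfied.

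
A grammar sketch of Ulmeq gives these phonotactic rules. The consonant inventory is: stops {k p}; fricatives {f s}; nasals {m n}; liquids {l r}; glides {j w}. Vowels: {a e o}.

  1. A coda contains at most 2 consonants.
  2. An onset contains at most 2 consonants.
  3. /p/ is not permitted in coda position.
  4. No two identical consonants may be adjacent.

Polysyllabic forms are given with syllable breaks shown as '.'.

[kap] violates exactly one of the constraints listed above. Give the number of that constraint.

[kap]: syllable 1 coda contains /p/.
This is a violation of constraint 3: "/p/ is not permitted in coda position."
The remaining constraints (1, 2, 4) are satisfied.

3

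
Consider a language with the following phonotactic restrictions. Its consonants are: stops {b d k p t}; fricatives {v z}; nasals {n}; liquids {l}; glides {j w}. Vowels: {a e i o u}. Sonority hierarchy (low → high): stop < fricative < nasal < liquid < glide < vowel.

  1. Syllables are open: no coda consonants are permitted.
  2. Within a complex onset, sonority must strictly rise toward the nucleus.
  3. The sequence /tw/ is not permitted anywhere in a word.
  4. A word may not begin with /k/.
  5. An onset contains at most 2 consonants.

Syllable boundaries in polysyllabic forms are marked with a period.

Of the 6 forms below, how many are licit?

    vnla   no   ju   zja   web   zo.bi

vnla — violates constraint 5: syllable 1 onset /vnl/ has 3 consonants (> 2) → illicit
no — σ1 onset /n/, coda /∅/ ok → licit
ju — σ1 onset /j/, coda /∅/ ok → licit
zja — σ1 onset /zj/ (2→5 rises), coda /∅/ ok → licit
web — violates constraint 1: syllable 1 coda /b/ has 1 consonant (> 0) → illicit
zo.bi — σ1 onset /z/, coda /∅/ ok; σ2 onset /b/, coda /∅/ ok → licit
Licit: no, ju, zja, zo.bi → 4.

4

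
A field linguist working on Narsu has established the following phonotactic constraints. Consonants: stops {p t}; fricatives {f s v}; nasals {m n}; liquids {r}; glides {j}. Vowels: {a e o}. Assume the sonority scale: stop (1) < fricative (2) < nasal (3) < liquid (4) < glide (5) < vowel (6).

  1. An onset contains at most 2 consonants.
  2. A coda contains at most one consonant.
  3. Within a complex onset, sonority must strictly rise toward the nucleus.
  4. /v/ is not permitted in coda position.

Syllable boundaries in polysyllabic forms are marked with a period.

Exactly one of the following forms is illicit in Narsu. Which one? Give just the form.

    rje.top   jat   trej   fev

rje.top — σ1 onset /rj/ (4→5 rises), coda /∅/ ok; σ2 onset /t/, coda /p/ ok → licit
jat — σ1 onset /j/, coda /t/ ok → licit
trej — σ1 onset /tr/ (1→4 rises), coda /j/ ok → licit
fev — violates constraint 4: syllable 1 coda contains /v/ → illicit

fev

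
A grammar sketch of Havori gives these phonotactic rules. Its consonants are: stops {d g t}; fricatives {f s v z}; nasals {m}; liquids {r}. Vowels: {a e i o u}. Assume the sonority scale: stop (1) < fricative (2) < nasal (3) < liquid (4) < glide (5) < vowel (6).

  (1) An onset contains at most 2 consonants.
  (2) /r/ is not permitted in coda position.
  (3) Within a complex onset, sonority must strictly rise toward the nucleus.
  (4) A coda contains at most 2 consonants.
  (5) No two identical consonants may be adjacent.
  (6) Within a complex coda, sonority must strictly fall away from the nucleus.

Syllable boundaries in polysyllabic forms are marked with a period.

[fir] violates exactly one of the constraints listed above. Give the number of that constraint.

2

[fir]: syllable 1 coda contains /r/.
This is a violation of constraint 2: "/r/ is not permitted in coda position."
The remaining constraints (1, 3, 4, 5, 6) are satisfied.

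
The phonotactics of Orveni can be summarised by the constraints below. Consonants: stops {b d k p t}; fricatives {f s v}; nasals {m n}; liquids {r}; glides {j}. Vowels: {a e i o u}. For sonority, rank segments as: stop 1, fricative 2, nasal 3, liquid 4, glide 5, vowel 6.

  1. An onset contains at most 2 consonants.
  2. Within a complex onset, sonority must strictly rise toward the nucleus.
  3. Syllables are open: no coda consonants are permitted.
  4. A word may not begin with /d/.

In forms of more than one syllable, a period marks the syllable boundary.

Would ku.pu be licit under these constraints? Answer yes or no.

yes

ku.pu — σ1 onset /k/, coda /∅/ ok; σ2 onset /p/, coda /∅/ ok → licit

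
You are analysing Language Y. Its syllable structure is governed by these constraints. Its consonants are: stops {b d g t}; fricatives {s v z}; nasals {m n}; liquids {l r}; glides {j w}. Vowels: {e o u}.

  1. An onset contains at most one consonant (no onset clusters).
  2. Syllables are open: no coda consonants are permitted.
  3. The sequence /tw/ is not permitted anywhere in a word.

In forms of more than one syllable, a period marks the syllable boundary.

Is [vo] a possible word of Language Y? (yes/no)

yes

[vo] — σ1 onset /v/, coda /∅/ ok → permitted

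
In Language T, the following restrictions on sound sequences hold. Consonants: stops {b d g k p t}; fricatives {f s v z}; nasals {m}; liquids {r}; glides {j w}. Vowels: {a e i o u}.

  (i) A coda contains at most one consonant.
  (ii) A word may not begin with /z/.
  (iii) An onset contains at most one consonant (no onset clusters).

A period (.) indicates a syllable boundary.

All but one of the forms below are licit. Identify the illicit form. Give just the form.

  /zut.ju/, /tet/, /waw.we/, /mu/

/zut.ju/

/zut.ju/ — violates constraint (ii): word begins with /z/ → illicit
/tet/ — σ1 onset /t/, coda /t/ ok → licit
/waw.we/ — σ1 onset /w/, coda /w/ ok; σ2 onset /w/, coda /∅/ ok → licit
/mu/ — σ1 onset /m/, coda /∅/ ok → licit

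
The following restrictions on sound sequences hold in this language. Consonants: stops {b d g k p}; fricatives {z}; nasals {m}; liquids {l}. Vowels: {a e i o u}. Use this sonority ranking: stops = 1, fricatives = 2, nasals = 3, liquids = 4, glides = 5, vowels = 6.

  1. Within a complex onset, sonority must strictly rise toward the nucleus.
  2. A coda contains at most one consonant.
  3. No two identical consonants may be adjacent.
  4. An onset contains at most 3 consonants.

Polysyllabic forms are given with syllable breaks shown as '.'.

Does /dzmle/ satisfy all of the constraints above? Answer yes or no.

/dzmle/ — violates constraint 4: syllable 1 onset /dzml/ has 4 consonants (> 3) → not permitted

no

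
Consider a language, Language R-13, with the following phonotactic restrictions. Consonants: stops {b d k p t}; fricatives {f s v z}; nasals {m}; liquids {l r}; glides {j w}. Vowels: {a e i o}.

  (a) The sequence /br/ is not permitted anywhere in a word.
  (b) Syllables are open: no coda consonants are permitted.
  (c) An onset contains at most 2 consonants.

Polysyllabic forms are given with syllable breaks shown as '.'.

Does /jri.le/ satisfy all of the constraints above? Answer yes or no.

yes

/jri.le/ — σ1 onset /jr/ (2C), coda /∅/ ok; σ2 onset /l/, coda /∅/ ok → permitted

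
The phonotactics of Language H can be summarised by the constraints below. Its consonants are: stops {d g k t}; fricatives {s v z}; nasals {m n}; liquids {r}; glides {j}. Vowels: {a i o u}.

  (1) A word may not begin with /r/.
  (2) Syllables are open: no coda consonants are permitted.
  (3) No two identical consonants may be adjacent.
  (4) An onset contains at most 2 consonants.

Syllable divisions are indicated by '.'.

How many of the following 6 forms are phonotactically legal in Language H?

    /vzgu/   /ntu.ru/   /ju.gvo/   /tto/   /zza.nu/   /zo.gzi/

/vzgu/ — violates constraint 4: syllable 1 onset /vzg/ has 3 consonants (> 2) → phonotactically illegal
/ntu.ru/ — σ1 onset /nt/ (2C), coda /∅/ ok; σ2 onset /r/, coda /∅/ ok → phonotactically legal
/ju.gvo/ — σ1 onset /j/, coda /∅/ ok; σ2 onset /gv/ (2C), coda /∅/ ok → phonotactically legal
/tto/ — violates constraint 3: adjacent identical consonants /tt/ → phonotactically illegal
/zza.nu/ — violates constraint 3: adjacent identical consonants /zz/ → phonotactically illegal
/zo.gzi/ — σ1 onset /z/, coda /∅/ ok; σ2 onset /gz/ (2C), coda /∅/ ok → phonotactically legal
Phonotactically legal: /ntu.ru/, /ju.gvo/, /zo.gzi/ → 3.

3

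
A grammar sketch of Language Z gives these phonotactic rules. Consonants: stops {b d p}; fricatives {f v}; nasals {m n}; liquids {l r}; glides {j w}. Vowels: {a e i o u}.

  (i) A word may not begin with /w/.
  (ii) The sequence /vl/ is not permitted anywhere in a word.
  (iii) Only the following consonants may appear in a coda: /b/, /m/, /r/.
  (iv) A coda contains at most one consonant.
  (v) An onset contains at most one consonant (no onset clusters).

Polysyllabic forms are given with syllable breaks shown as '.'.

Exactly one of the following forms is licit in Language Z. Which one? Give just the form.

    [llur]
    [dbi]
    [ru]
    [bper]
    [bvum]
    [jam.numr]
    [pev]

[ru]

[llur] — violates constraint (v): syllable 1 onset /ll/ has 2 consonants (> 1) → illicit
[dbi] — violates constraint (v): syllable 1 onset /db/ has 2 consonants (> 1) → illicit
[ru] — σ1 onset /r/, coda /∅/ ok → licit
[bper] — violates constraint (v): syllable 1 onset /bp/ has 2 consonants (> 1) → illicit
[bvum] — violates constraint (v): syllable 1 onset /bv/ has 2 consonants (> 1) → illicit
[jam.numr] — violates constraint (iv): syllable 2 coda /mr/ has 2 consonants (> 1) → illicit
[pev] — violates constraint (iii): syllable 1 coda contains /v/, which is not a licensed coda consonant → illicit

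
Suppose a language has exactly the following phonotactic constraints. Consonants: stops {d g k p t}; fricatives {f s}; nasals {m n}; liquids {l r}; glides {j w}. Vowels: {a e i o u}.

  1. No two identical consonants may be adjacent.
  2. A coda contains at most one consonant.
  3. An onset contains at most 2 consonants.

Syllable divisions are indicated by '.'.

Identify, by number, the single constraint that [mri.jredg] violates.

2

[mri.jredg]: syllable 2 coda /dg/ has 2 consonants (> 1).
This is a violation of constraint 2: "A coda contains at most one consonant."
The remaining constraints (1, 3) are satisfied.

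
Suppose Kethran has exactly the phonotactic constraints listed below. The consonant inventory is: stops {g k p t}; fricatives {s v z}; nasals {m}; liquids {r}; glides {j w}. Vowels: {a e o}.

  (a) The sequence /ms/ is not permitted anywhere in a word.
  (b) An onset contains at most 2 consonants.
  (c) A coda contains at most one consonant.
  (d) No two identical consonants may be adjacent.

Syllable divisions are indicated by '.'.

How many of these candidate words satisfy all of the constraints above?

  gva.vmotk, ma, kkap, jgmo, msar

gva.vmotk — violates constraint (c): syllable 2 coda /tk/ has 2 consonants (> 1) → illicit
ma — σ1 onset /m/, coda /∅/ ok → licit
kkap — violates constraint (d): adjacent identical consonants /kk/ → illicit
jgmo — violates constraint (b): syllable 1 onset /jgm/ has 3 consonants (> 2) → illicit
msar — violates constraint (a): contains banned sequence /ms/ → illicit
Licit: ma → 1.

1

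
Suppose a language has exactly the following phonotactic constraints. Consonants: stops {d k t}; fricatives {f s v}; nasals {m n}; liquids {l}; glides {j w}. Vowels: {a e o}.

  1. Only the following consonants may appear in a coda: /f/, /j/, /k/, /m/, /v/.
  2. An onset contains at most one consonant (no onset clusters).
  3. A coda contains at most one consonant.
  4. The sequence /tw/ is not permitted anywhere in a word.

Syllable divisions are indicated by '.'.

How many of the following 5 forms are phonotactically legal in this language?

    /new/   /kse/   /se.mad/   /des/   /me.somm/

0

/new/ — violates constraint 1: syllable 1 coda contains /w/, which is not a licensed coda consonant → phonotactically illegal
/kse/ — violates constraint 2: syllable 1 onset /ks/ has 2 consonants (> 1) → phonotactically illegal
/se.mad/ — violates constraint 1: syllable 2 coda contains /d/, which is not a licensed coda consonant → phonotactically illegal
/des/ — violates constraint 1: syllable 1 coda contains /s/, which is not a licensed coda consonant → phonotactically illegal
/me.somm/ — violates constraint 3: syllable 2 coda /mm/ has 2 consonants (> 1) → phonotactically illegal
No form is phonotactically legal → 0.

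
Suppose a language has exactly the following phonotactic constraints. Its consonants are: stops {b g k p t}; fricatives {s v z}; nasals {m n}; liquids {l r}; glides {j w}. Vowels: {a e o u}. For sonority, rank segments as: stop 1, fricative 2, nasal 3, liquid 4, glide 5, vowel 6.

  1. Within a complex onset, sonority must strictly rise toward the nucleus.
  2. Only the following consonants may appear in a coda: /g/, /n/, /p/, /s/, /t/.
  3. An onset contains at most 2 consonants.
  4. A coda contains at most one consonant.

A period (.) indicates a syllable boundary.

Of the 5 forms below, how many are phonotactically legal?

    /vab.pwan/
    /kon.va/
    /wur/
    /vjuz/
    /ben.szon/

1

/vab.pwan/ — violates constraint 2: syllable 1 coda contains /b/, which is not a licensed coda consonant → phonotactically illegal
/kon.va/ — σ1 onset /k/, coda /n/ ok; σ2 onset /v/, coda /∅/ ok → phonotactically legal
/wur/ — violates constraint 2: syllable 1 coda contains /r/, which is not a licensed coda consonant → phonotactically illegal
/vjuz/ — violates constraint 2: syllable 1 coda contains /z/, which is not a licensed coda consonant → phonotactically illegal
/ben.szon/ — violates constraint 1: syllable 2 onset /sz/: /s/ (fricative, 2) → /z/ (fricative, 2) does not rise → phonotactically illegal
Phonotactically legal: /kon.va/ → 1.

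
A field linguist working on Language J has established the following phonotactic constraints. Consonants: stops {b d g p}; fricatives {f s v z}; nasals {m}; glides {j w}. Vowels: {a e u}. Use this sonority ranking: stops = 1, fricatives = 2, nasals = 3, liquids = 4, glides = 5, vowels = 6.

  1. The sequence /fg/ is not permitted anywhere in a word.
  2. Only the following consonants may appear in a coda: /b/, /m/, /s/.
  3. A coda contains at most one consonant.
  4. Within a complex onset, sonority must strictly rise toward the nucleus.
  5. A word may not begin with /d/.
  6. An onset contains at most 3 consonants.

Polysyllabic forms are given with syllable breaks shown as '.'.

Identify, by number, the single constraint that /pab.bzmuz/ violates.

/pab.bzmuz/: syllable 2 coda contains /z/, which is not a licensed coda consonant.
This is a violation of constraint 2: "Only the following consonants may appear in a coda: /b/, /m/, /s/."
The remaining constraints (1, 3, 4, 5, 6) are satisfied.

2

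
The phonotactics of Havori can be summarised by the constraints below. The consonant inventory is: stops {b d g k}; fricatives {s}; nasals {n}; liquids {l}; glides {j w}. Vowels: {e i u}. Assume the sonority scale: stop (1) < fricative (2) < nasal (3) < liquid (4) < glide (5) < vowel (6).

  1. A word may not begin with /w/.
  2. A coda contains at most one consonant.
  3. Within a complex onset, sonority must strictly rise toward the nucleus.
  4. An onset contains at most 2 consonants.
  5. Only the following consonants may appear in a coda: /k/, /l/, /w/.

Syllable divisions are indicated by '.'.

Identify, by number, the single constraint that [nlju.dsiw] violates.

[nlju.dsiw]: syllable 1 onset /nlj/ has 3 consonants (> 2).
This is a violation of constraint 4: "An onset contains at most 2 consonants."
The remaining constraints (1, 2, 3, 5) are satisfied.

4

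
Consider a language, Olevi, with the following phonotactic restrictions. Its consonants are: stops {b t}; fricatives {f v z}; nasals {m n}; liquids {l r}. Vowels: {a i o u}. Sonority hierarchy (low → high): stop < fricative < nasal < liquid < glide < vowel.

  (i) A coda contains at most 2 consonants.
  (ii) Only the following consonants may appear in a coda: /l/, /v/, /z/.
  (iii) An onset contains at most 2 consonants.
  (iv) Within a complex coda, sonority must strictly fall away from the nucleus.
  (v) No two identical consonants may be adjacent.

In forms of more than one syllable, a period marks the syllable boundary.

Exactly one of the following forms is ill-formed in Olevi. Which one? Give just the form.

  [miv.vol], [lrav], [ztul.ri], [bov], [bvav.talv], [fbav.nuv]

[miv.vol]

[miv.vol] — violates constraint (v): adjacent identical consonants /vv/ → ill-formed
[lrav] — σ1 onset /lr/ (2C), coda /v/ ok → well-formed
[ztul.ri] — σ1 onset /zt/ (2C), coda /l/ ok; σ2 onset /r/, coda /∅/ ok → well-formed
[bov] — σ1 onset /b/, coda /v/ ok → well-formed
[bvav.talv] — σ1 onset /bv/ (2C), coda /v/ ok; σ2 onset /t/, coda /lv/ (4→2 falls) ok → well-formed
[fbav.nuv] — σ1 onset /fb/ (2C), coda /v/ ok; σ2 onset /n/, coda /v/ ok → well-formed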